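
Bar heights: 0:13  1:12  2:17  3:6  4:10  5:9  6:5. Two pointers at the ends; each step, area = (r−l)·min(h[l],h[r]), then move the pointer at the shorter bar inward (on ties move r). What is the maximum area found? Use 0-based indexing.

max area = 45

[0,6] min(13,5)*6=30 best=30 * → r--
[0,5] min(13,9)*5=45 best=45 * → r--
[0,4] min(13,10)*4=40 best=45 → r--
[0,3] min(13,6)*3=18 best=45 → r--
[0,2] min(13,17)*2=26 best=45 → l++
[1,2] min(12,17)*1=12 best=45 → l++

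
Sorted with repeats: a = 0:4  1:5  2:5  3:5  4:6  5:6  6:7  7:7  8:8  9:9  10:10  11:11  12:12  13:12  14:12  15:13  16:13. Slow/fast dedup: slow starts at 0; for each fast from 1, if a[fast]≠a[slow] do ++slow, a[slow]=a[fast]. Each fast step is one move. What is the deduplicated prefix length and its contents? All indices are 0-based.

(s=0,f=1) a[fast]=5≠a[slow]=4 write a[1]=5 → slow++,fast++
(s=1,f=2) a[fast]=5=a[slow] dup → fast++
(s=1,f=3) a[fast]=5=a[slow] dup → fast++
(s=1,f=4) a[fast]=6≠a[slow]=5 write a[2]=6 → slow++,fast++
(s=2,f=5) a[fast]=6=a[slow] dup → fast++
(s=2,f=6) a[fast]=7≠a[slow]=6 write a[3]=7 → slow++,fast++
(s=3,f=7) a[fast]=7=a[slow] dup → fast++
(s=3,f=8) a[fast]=8≠a[slow]=7 write a[4]=8 → slow++,fast++
(s=4,f=9) a[fast]=9≠a[slow]=8 write a[5]=9 → slow++,fast++
(s=5,f=10) a[fast]=10≠a[slow]=9 write a[6]=10 → slow++,fast++
(s=6,f=11) a[fast]=11≠a[slow]=10 write a[7]=11 → slow++,fast++
(s=7,f=12) a[fast]=12≠a[slow]=11 write a[8]=12 → slow++,fast++
(s=8,f=13) a[fast]=12=a[slow] dup → fast++
(s=8,f=14) a[fast]=12=a[slow] dup → fast++
(s=8,f=15) a[fast]=13≠a[slow]=12 write a[9]=13 → slow++,fast++
(s=9,f=16) a[fast]=13=a[slow] dup → fast++

length 10; prefix = [4, 5, 6, 7, 8, 9, 10, 11, 12, 13]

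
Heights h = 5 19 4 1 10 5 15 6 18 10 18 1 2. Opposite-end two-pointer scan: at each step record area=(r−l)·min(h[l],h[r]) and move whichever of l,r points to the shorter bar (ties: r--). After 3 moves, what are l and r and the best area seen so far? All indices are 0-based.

l=1, r=10, best area=50

[0,12] min(5,2)*12=24 best=24 * → r--
[0,11] min(5,1)*11=11 best=24 → r--
[0,10] min(5,18)*10=50 best=50 * → l++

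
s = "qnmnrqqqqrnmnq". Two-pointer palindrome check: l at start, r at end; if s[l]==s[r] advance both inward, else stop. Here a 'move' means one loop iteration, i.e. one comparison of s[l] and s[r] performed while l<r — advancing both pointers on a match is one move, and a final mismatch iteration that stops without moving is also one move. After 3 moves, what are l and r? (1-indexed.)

l=4, r=11

l=1 r=14: 'q'=='q', l++,r--
l=2 r=13: 'n'=='n', l++,r--
l=3 r=12: 'm'=='m', l++,r--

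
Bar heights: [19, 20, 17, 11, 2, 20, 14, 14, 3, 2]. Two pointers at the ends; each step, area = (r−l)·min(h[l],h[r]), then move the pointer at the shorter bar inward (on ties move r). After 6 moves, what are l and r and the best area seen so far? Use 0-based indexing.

l=1, r=4, best area=98

[0,9] min(19,2)*9=18 best=18 * → r--
[0,8] min(19,3)*8=24 best=24 * → r--
[0,7] min(19,14)*7=98 best=98 * → r--
[0,6] min(19,14)*6=84 best=98 → r--
[0,5] min(19,20)*5=95 best=98 → l++
[1,5] min(20,20)*4=80 best=98 → r--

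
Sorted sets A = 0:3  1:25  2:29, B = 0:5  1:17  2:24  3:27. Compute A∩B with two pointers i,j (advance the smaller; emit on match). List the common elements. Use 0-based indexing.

intersection = []

i=0 j=0: 3<5, i++
i=1 j=0: 25>5, j++
i=1 j=1: 25>17, j++
i=1 j=2: 25>24, j++
i=1 j=3: 25<27, i++
i=2 j=3: 29>27, j++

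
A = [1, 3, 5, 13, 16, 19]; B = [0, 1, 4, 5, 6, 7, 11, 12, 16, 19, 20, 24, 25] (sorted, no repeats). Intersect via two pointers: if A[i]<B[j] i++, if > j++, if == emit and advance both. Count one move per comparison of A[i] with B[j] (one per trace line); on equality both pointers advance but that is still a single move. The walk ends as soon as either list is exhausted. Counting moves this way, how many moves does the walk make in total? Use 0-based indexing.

[i=0,j=0] 1>0 → j++
[i=0,j=1] 1==1 emit → i++,j++
[i=1,j=2] 3<4 → i++
[i=2,j=2] 5>4 → j++
[i=2,j=3] 5==5 emit → i++,j++
[i=3,j=4] 13>6 → j++
[i=3,j=5] 13>7 → j++
[i=3,j=6] 13>11 → j++
[i=3,j=7] 13>12 → j++
[i=3,j=8] 13<16 → i++
[i=4,j=8] 16==16 emit → i++,j++
[i=5,j=9] 19==19 emit → i++,j++

12 moves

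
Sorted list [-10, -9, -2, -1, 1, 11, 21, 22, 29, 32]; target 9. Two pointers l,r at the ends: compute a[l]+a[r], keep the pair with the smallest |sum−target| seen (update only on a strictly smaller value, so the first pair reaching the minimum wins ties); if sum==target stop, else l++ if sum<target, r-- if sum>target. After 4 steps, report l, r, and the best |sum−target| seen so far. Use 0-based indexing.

l=0, r=5, best |Δ|=2

l=0 r=9: -10+32=22 d=13 *, r--
l=0 r=8: -10+29=19 d=10 *, r--
l=0 r=7: -10+22=12 d=3 *, r--
l=0 r=6: -10+21=11 d=2 *, r--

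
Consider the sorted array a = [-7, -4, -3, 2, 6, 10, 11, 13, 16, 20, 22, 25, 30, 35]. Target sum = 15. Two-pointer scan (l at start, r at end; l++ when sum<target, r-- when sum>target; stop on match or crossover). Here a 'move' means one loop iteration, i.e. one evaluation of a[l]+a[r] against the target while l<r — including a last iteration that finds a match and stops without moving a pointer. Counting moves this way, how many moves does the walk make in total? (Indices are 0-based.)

4 moves

[0,13] -7+35=28 >15 → r--
[0,12] -7+30=23 >15 → r--
[0,11] -7+25=18 >15 → r--
[0,10] -7+22=15 → found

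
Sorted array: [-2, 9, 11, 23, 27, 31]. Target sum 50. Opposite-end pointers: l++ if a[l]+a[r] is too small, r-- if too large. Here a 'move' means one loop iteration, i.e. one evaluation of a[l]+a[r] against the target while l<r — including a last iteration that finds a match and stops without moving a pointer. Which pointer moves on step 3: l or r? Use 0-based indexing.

l=0 r=5: -2+31=29 <50, l++
l=1 r=5: 9+31=40 <50, l++
l=2 r=5: 11+31=42 <50, l++

l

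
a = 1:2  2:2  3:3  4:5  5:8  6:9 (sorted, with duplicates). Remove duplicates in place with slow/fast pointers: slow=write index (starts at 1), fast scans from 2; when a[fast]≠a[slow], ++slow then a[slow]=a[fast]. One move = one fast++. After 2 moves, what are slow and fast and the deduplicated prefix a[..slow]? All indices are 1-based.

(s=1,f=2) a[fast]=2=a[slow] dup → fast++
(s=1,f=3) a[fast]=3≠a[slow]=2 write a[2]=3 → slow++,fast++

slow=2, fast=4, prefix=[2, 3]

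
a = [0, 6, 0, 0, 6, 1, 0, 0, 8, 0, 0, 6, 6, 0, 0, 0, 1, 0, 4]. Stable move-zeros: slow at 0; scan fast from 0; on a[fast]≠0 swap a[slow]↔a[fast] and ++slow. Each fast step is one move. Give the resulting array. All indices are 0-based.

[6, 6, 1, 8, 6, 6, 1, 4, 0, 0, 0, 0, 0, 0, 0, 0, 0, 0, 0]

(s=0,f=0) a[fast]=0 → fast++
(s=0,f=1) a[fast]=6≠0 swap→a[0]=6 → slow++,fast++
(s=1,f=2) a[fast]=0 → fast++
(s=1,f=3) a[fast]=0 → fast++
(s=1,f=4) a[fast]=6≠0 swap→a[1]=6 → slow++,fast++
(s=2,f=5) a[fast]=1≠0 swap→a[2]=1 → slow++,fast++
(s=3,f=6) a[fast]=0 → fast++
(s=3,f=7) a[fast]=0 → fast++
(s=3,f=8) a[fast]=8≠0 swap→a[3]=8 → slow++,fast++
(s=4,f=9) a[fast]=0 → fast++
(s=4,f=10) a[fast]=0 → fast++
(s=4,f=11) a[fast]=6≠0 swap→a[4]=6 → slow++,fast++
(s=5,f=12) a[fast]=6≠0 swap→a[5]=6 → slow++,fast++
(s=6,f=13) a[fast]=0 → fast++
(s=6,f=14) a[fast]=0 → fast++
(s=6,f=15) a[fast]=0 → fast++
(s=6,f=16) a[fast]=1≠0 swap→a[6]=1 → slow++,fast++
(s=7,f=17) a[fast]=0 → fast++
(s=7,f=18) a[fast]=4≠0 swap→a[7]=4 → slow++,fast++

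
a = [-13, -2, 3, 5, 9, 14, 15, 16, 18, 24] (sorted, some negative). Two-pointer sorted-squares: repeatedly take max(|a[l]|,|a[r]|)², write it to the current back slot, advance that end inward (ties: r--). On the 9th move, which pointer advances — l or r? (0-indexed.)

[0,9] |-13|<=|24| out[9]=576 → r--
[0,8] |-13|<=|18| out[8]=324 → r--
[0,7] |-13|<=|16| out[7]=256 → r--
[0,6] |-13|<=|15| out[6]=225 → r--
[0,5] |-13|<=|14| out[5]=196 → r--
[0,4] |-13|>|9| out[4]=169 → l++
[1,4] |-2|<=|9| out[3]=81 → r--
[1,3] |-2|<=|5| out[2]=25 → r--
[1,2] |-2|<=|3| out[1]=9 → r--

r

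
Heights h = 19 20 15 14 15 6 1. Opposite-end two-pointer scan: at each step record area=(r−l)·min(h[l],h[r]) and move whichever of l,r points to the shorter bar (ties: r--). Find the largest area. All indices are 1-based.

max area = 60

l=1 r=7: min(19,1)*6=6 best=6 *, r--
l=1 r=6: min(19,6)*5=30 best=30 *, r--
l=1 r=5: min(19,15)*4=60 best=60 *, r--
l=1 r=4: min(19,14)*3=42 best=60, r--
l=1 r=3: min(19,15)*2=30 best=60, r--
l=1 r=2: min(19,20)*1=19 best=60, l++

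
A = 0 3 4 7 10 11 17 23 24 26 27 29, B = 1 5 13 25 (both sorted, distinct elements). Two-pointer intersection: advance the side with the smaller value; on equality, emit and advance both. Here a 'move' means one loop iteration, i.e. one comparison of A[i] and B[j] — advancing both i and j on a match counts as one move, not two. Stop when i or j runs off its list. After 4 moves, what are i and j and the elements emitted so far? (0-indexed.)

i=3, j=1, emitted=[]

[i=0,j=0] 0<1 → i++
[i=1,j=0] 3>1 → j++
[i=1,j=1] 3<5 → i++
[i=2,j=1] 4<5 → i++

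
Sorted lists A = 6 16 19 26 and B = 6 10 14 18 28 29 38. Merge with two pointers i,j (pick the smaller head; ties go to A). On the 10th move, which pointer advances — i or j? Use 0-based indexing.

[i=0,j=0] A[i]=6<=B[j]=6 take 6 → i++
[i=1,j=0] A[i]=16>B[j]=6 take 6 → j++
[i=1,j=1] A[i]=16>B[j]=10 take 10 → j++
[i=1,j=2] A[i]=16>B[j]=14 take 14 → j++
[i=1,j=3] A[i]=16<=B[j]=18 take 16 → i++
[i=2,j=3] A[i]=19>B[j]=18 take 18 → j++
[i=2,j=4] A[i]=19<=B[j]=28 take 19 → i++
[i=3,j=4] A[i]=26<=B[j]=28 take 26 → i++
[i=4,j=4] A done, take B[j]=28 → j++
[i=4,j=5] A done, take B[j]=29 → j++

j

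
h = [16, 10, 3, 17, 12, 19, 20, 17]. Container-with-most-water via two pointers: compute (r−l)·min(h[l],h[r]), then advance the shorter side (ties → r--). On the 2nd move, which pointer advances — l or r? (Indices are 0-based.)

[0,7] min(16,17)*7=112 best=112 * → l++
[1,7] min(10,17)*6=60 best=112 → l++

l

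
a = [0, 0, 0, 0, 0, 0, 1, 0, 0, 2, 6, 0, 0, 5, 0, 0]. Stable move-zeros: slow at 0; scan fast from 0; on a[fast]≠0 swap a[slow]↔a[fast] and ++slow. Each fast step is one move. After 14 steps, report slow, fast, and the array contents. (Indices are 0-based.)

(s=0,f=0) a[fast]=0 → fast++
(s=0,f=1) a[fast]=0 → fast++
(s=0,f=2) a[fast]=0 → fast++
(s=0,f=3) a[fast]=0 → fast++
(s=0,f=4) a[fast]=0 → fast++
(s=0,f=5) a[fast]=0 → fast++
(s=0,f=6) a[fast]=1≠0 swap→a[0]=1 → slow++,fast++
(s=1,f=7) a[fast]=0 → fast++
(s=1,f=8) a[fast]=0 → fast++
(s=1,f=9) a[fast]=2≠0 swap→a[1]=2 → slow++,fast++
(s=2,f=10) a[fast]=6≠0 swap→a[2]=6 → slow++,fast++
(s=3,f=11) a[fast]=0 → fast++
(s=3,f=12) a[fast]=0 → fast++
(s=3,f=13) a[fast]=5≠0 swap→a[3]=5 → slow++,fast++

slow=4, fast=14, a=[1, 2, 6, 5, 0, 0, 0, 0, 0, 0, 0, 0, 0, 0, 0, 0]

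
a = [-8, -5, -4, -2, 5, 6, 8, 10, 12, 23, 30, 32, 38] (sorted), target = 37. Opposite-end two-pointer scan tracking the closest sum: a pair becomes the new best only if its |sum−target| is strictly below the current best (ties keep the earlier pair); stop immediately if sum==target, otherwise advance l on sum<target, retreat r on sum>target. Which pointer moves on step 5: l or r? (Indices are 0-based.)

[0,12] -8+38=30 d=7 * → l++
[1,12] -5+38=33 d=4 * → l++
[2,12] -4+38=34 d=3 * → l++
[3,12] -2+38=36 d=1 * → l++
[4,12] 5+38=43 d=6 → r--

r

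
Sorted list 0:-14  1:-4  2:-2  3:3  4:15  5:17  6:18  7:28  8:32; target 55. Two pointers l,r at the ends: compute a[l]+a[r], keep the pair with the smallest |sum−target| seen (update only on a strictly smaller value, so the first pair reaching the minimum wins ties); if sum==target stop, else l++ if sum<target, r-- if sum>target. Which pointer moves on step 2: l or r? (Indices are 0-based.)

l=0 r=8: -14+32=18 d=37 *, l++
l=1 r=8: -4+32=28 d=27 *, l++

l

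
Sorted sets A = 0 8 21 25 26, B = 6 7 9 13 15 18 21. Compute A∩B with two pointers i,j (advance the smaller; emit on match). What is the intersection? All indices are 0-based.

[i=0,j=0] 0<6 → i++
[i=1,j=0] 8>6 → j++
[i=1,j=1] 8>7 → j++
[i=1,j=2] 8<9 → i++
[i=2,j=2] 21>9 → j++
[i=2,j=3] 21>13 → j++
[i=2,j=4] 21>15 → j++
[i=2,j=5] 21>18 → j++
[i=2,j=6] 21==21 emit → i++,j++

intersection = [21]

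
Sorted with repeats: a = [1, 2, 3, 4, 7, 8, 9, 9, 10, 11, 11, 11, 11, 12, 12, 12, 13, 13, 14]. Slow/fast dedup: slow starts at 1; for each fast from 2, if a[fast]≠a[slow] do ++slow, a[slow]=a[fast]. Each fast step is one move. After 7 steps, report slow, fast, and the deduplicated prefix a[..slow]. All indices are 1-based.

(s=1,f=2) a[fast]=2≠a[slow]=1 write a[2]=2 → slow++,fast++
(s=2,f=3) a[fast]=3≠a[slow]=2 write a[3]=3 → slow++,fast++
(s=3,f=4) a[fast]=4≠a[slow]=3 write a[4]=4 → slow++,fast++
(s=4,f=5) a[fast]=7≠a[slow]=4 write a[5]=7 → slow++,fast++
(s=5,f=6) a[fast]=8≠a[slow]=7 write a[6]=8 → slow++,fast++
(s=6,f=7) a[fast]=9≠a[slow]=8 write a[7]=9 → slow++,fast++
(s=7,f=8) a[fast]=9=a[slow] dup → fast++

slow=7, fast=9, prefix=[1, 2, 3, 4, 7, 8, 9]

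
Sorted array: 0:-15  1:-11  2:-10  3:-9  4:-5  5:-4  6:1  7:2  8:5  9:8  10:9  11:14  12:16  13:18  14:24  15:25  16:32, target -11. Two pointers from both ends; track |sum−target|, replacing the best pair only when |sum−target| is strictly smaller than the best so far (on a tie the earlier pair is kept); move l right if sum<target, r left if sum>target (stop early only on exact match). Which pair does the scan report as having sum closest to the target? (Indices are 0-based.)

pair (-15, 5) with sum -10 (|Δ|=1)

[0,16] -15+32=17 d=28 * → r--
[0,15] -15+25=10 d=21 * → r--
[0,14] -15+24=9 d=20 * → r--
[0,13] -15+18=3 d=14 * → r--
[0,12] -15+16=1 d=12 * → r--
[0,11] -15+14=-1 d=10 * → r--
[0,10] -15+9=-6 d=5 * → r--
[0,9] -15+8=-7 d=4 * → r--
[0,8] -15+5=-10 d=1 * → r--
[0,7] -15+2=-13 d=2 → l++
[1,7] -11+2=-9 d=2 → r--
[1,6] -11+1=-10 d=1 → r--
[1,5] -11+-4=-15 d=4 → l++
[2,5] -10+-4=-14 d=3 → l++
[3,5] -9+-4=-13 d=2 → l++
[4,5] -5+-4=-9 d=2 → r--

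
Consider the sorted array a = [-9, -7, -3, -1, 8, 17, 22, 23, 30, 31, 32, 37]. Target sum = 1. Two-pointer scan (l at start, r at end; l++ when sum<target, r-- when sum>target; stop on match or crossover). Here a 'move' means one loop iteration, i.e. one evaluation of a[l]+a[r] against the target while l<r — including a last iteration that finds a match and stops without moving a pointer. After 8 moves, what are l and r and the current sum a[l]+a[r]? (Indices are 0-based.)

l=1, r=4, sum=1

l=0 r=11: -9+37=28 >1, r--
l=0 r=10: -9+32=23 >1, r--
l=0 r=9: -9+31=22 >1, r--
l=0 r=8: -9+30=21 >1, r--
l=0 r=7: -9+23=14 >1, r--
l=0 r=6: -9+22=13 >1, r--
l=0 r=5: -9+17=8 >1, r--
l=0 r=4: -9+8=-1 <1, l++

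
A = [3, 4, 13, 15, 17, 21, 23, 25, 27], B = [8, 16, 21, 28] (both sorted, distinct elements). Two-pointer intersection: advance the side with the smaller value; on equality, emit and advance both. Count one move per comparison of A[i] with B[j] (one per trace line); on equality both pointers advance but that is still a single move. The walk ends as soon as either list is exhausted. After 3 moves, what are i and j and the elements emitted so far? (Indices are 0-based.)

i=0 j=0: 3<8, i++
i=1 j=0: 4<8, i++
i=2 j=0: 13>8, j++

i=2, j=1, emitted=[]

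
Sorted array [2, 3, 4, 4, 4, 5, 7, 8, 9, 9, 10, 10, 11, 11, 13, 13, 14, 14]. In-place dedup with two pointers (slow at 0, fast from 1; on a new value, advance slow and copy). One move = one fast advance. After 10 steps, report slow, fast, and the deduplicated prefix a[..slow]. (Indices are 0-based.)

slow=0 fast=1: a[fast]=3≠a[slow]=2 write a[1]=3, slow++,fast++
slow=1 fast=2: a[fast]=4≠a[slow]=3 write a[2]=4, slow++,fast++
slow=2 fast=3: a[fast]=4=a[slow] dup, fast++
slow=2 fast=4: a[fast]=4=a[slow] dup, fast++
slow=2 fast=5: a[fast]=5≠a[slow]=4 write a[3]=5, slow++,fast++
slow=3 fast=6: a[fast]=7≠a[slow]=5 write a[4]=7, slow++,fast++
slow=4 fast=7: a[fast]=8≠a[slow]=7 write a[5]=8, slow++,fast++
slow=5 fast=8: a[fast]=9≠a[slow]=8 write a[6]=9, slow++,fast++
slow=6 fast=9: a[fast]=9=a[slow] dup, fast++
slow=6 fast=10: a[fast]=10≠a[slow]=9 write a[7]=10, slow++,fast++

slow=7, fast=11, prefix=[2, 3, 4, 5, 7, 8, 9, 10]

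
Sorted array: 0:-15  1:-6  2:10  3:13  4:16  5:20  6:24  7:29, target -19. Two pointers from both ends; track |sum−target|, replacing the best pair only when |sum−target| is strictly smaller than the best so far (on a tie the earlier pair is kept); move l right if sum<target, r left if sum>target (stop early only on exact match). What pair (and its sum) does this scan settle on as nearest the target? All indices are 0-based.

[0,7] -15+29=14 d=33 * → r--
[0,6] -15+24=9 d=28 * → r--
[0,5] -15+20=5 d=24 * → r--
[0,4] -15+16=1 d=20 * → r--
[0,3] -15+13=-2 d=17 * → r--
[0,2] -15+10=-5 d=14 * → r--
[0,1] -15+-6=-21 d=2 * → l++

pair (-15, -6) with sum -21 (|Δ|=2)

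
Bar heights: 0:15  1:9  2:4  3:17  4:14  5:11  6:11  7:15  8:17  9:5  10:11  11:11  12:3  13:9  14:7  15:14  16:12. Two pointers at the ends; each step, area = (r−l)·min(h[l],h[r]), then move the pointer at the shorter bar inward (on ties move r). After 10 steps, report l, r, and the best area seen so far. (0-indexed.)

l=2, r=8, best area=210

[0,16] min(15,12)*16=192 best=192 * → r--
[0,15] min(15,14)*15=210 best=210 * → r--
[0,14] min(15,7)*14=98 best=210 → r--
[0,13] min(15,9)*13=117 best=210 → r--
[0,12] min(15,3)*12=36 best=210 → r--
[0,11] min(15,11)*11=121 best=210 → r--
[0,10] min(15,11)*10=110 best=210 → r--
[0,9] min(15,5)*9=45 best=210 → r--
[0,8] min(15,17)*8=120 best=210 → l++
[1,8] min(9,17)*7=63 best=210 → l++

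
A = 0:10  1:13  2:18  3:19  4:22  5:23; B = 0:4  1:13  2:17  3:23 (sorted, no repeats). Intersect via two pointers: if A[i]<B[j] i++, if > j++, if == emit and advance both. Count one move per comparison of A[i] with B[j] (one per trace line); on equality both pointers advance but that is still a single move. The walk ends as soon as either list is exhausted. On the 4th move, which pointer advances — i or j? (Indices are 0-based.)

j

[i=0,j=0] 10>4 → j++
[i=0,j=1] 10<13 → i++
[i=1,j=1] 13==13 emit → i++,j++
[i=2,j=2] 18>17 → j++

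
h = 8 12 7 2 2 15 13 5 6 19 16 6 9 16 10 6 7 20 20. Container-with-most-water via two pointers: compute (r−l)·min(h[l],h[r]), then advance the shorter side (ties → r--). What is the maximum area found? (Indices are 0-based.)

max area = 204

l=0 r=18: min(8,20)*18=144 best=144 *, l++
l=1 r=18: min(12,20)*17=204 best=204 *, l++
l=2 r=18: min(7,20)*16=112 best=204, l++
l=3 r=18: min(2,20)*15=30 best=204, l++
l=4 r=18: min(2,20)*14=28 best=204, l++
l=5 r=18: min(15,20)*13=195 best=204, l++
l=6 r=18: min(13,20)*12=156 best=204, l++
l=7 r=18: min(5,20)*11=55 best=204, l++
l=8 r=18: min(6,20)*10=60 best=204, l++
l=9 r=18: min(19,20)*9=171 best=204, l++
l=10 r=18: min(16,20)*8=128 best=204, l++
l=11 r=18: min(6,20)*7=42 best=204, l++
l=12 r=18: min(9,20)*6=54 best=204, l++
l=13 r=18: min(16,20)*5=80 best=204, l++
l=14 r=18: min(10,20)*4=40 best=204, l++
l=15 r=18: min(6,20)*3=18 best=204, l++
l=16 r=18: min(7,20)*2=14 best=204, l++
l=17 r=18: min(20,20)*1=20 best=204, r--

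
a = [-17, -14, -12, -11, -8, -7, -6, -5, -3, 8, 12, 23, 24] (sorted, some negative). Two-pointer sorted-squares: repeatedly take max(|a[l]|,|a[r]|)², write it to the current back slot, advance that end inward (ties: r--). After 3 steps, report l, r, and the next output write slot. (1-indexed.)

[1,13] |-17|<=|24| out[13]=576 → r--
[1,12] |-17|<=|23| out[12]=529 → r--
[1,11] |-17|>|12| out[11]=289 → l++

l=2, r=11, next write slot=10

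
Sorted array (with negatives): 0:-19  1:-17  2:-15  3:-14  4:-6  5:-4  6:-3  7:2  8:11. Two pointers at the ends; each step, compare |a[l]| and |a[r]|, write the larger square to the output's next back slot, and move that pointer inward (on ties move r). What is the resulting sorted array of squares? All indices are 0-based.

[4, 9, 16, 36, 121, 196, 225, 289, 361]

[0,8] |-19|>|11| out[8]=361 → l++
[1,8] |-17|>|11| out[7]=289 → l++
[2,8] |-15|>|11| out[6]=225 → l++
[3,8] |-14|>|11| out[5]=196 → l++
[4,8] |-6|<=|11| out[4]=121 → r--
[4,7] |-6|>|2| out[3]=36 → l++
[5,7] |-4|>|2| out[2]=16 → l++
[6,7] |-3|>|2| out[1]=9 → l++
[7,7] |2|<=|2| out[0]=4 → r--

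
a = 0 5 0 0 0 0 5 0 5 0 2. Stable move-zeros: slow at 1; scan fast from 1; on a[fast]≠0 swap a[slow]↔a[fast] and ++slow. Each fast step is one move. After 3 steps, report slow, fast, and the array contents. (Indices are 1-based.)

slow=2, fast=4, a=[5, 0, 0, 0, 0, 0, 5, 0, 5, 0, 2]

(s=1,f=1) a[fast]=0 → fast++
(s=1,f=2) a[fast]=5≠0 swap→a[1]=5 → slow++,fast++
(s=2,f=3) a[fast]=0 → fast++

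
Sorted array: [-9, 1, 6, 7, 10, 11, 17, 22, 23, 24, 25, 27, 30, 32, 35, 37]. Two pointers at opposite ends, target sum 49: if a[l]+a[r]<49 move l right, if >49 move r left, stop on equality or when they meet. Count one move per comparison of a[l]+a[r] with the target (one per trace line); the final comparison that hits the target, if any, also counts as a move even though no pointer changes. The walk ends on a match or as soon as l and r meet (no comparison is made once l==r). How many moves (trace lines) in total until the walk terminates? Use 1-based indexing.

l=1 r=16: -9+37=28 <49, l++
l=2 r=16: 1+37=38 <49, l++
l=3 r=16: 6+37=43 <49, l++
l=4 r=16: 7+37=44 <49, l++
l=5 r=16: 10+37=47 <49, l++
l=6 r=16: 11+37=48 <49, l++
l=7 r=16: 17+37=54 >49, r--
l=7 r=15: 17+35=52 >49, r--
l=7 r=14: 17+32=49, found

9 moves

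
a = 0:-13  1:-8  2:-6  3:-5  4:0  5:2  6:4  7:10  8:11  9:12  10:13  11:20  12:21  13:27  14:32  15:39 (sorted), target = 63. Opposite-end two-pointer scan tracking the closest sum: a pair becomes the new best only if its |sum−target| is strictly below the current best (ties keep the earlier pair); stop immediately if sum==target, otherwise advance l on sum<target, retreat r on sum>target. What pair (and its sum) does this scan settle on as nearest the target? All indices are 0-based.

pair (21, 39) with sum 60 (|Δ|=3)

[0,15] -13+39=26 d=37 * → l++
[1,15] -8+39=31 d=32 * → l++
[2,15] -6+39=33 d=30 * → l++
[3,15] -5+39=34 d=29 * → l++
[4,15] 0+39=39 d=24 * → l++
[5,15] 2+39=41 d=22 * → l++
[6,15] 4+39=43 d=20 * → l++
[7,15] 10+39=49 d=14 * → l++
[8,15] 11+39=50 d=13 * → l++
[9,15] 12+39=51 d=12 * → l++
[10,15] 13+39=52 d=11 * → l++
[11,15] 20+39=59 d=4 * → l++
[12,15] 21+39=60 d=3 * → l++
[13,15] 27+39=66 d=3 → r--
[13,14] 27+32=59 d=4 → l++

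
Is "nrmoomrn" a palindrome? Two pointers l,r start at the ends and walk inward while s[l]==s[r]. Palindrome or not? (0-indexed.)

palindrome

[0,7] 'n'=='n' → l++,r--
[1,6] 'r'=='r' → l++,r--
[2,5] 'm'=='m' → l++,r--
[3,4] 'o'=='o' → l++,r--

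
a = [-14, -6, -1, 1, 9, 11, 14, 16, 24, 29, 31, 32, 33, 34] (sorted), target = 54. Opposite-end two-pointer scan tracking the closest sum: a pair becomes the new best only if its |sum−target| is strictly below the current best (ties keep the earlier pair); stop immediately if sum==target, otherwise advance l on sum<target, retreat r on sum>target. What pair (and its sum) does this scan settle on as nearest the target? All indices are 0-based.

[0,13] -14+34=20 d=34 * → l++
[1,13] -6+34=28 d=26 * → l++
[2,13] -1+34=33 d=21 * → l++
[3,13] 1+34=35 d=19 * → l++
[4,13] 9+34=43 d=11 * → l++
[5,13] 11+34=45 d=9 * → l++
[6,13] 14+34=48 d=6 * → l++
[7,13] 16+34=50 d=4 * → l++
[8,13] 24+34=58 d=4 → r--
[8,12] 24+33=57 d=3 * → r--
[8,11] 24+32=56 d=2 * → r--
[8,10] 24+31=55 d=1 * → r--
[8,9] 24+29=53 d=1 → l++

pair (24, 31) with sum 55 (|Δ|=1)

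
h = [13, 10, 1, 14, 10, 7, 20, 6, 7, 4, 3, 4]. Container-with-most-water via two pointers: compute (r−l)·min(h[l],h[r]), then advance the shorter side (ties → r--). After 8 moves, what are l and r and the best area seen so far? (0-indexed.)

l=0 r=11: min(13,4)*11=44 best=44 *, r--
l=0 r=10: min(13,3)*10=30 best=44, r--
l=0 r=9: min(13,4)*9=36 best=44, r--
l=0 r=8: min(13,7)*8=56 best=56 *, r--
l=0 r=7: min(13,6)*7=42 best=56, r--
l=0 r=6: min(13,20)*6=78 best=78 *, l++
l=1 r=6: min(10,20)*5=50 best=78, l++
l=2 r=6: min(1,20)*4=4 best=78, l++

l=3, r=6, best area=78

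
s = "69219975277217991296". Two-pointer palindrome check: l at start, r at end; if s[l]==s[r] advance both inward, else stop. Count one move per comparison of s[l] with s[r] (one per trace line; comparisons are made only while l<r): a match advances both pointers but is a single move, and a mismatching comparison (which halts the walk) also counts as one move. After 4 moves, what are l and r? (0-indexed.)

l=0 r=19: '6'=='6', l++,r--
l=1 r=18: '9'=='9', l++,r--
l=2 r=17: '2'=='2', l++,r--
l=3 r=16: '1'=='1', l++,r--

l=4, r=15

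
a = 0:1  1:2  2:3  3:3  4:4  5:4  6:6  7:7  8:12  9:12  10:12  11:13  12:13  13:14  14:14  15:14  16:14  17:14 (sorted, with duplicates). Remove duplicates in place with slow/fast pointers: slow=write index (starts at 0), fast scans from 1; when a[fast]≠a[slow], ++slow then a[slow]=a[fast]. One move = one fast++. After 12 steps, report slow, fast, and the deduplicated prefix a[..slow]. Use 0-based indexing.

slow=7, fast=13, prefix=[1, 2, 3, 4, 6, 7, 12, 13]

slow=0 fast=1: a[fast]=2≠a[slow]=1 write a[1]=2, slow++,fast++
slow=1 fast=2: a[fast]=3≠a[slow]=2 write a[2]=3, slow++,fast++
slow=2 fast=3: a[fast]=3=a[slow] dup, fast++
slow=2 fast=4: a[fast]=4≠a[slow]=3 write a[3]=4, slow++,fast++
slow=3 fast=5: a[fast]=4=a[slow] dup, fast++
slow=3 fast=6: a[fast]=6≠a[slow]=4 write a[4]=6, slow++,fast++
slow=4 fast=7: a[fast]=7≠a[slow]=6 write a[5]=7, slow++,fast++
slow=5 fast=8: a[fast]=12≠a[slow]=7 write a[6]=12, slow++,fast++
slow=6 fast=9: a[fast]=12=a[slow] dup, fast++
slow=6 fast=10: a[fast]=12=a[slow] dup, fast++
slow=6 fast=11: a[fast]=13≠a[slow]=12 write a[7]=13, slow++,fast++
slow=7 fast=12: a[fast]=13=a[slow] dup, fast++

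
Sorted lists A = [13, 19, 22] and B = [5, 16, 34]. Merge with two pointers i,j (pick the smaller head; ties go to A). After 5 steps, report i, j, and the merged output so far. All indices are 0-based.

i=0 j=0: A[i]=13>B[j]=5 take 5, j++
i=0 j=1: A[i]=13<=B[j]=16 take 13, i++
i=1 j=1: A[i]=19>B[j]=16 take 16, j++
i=1 j=2: A[i]=19<=B[j]=34 take 19, i++
i=2 j=2: A[i]=22<=B[j]=34 take 22, i++

i=3, j=2, merged so far=[5, 13, 16, 19, 22]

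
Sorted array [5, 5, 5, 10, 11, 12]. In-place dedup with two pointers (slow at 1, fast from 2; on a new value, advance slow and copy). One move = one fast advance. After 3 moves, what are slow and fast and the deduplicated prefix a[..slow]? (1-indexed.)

(s=1,f=2) a[fast]=5=a[slow] dup → fast++
(s=1,f=3) a[fast]=5=a[slow] dup → fast++
(s=1,f=4) a[fast]=10≠a[slow]=5 write a[2]=10 → slow++,fast++

slow=2, fast=5, prefix=[5, 10]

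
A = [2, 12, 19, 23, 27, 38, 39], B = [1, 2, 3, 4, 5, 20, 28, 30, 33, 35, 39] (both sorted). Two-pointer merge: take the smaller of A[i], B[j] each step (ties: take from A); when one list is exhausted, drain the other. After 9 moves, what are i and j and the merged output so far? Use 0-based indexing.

i=3, j=6, merged so far=[1, 2, 2, 3, 4, 5, 12, 19, 20]

[i=0,j=0] A[i]=2>B[j]=1 take 1 → j++
[i=0,j=1] A[i]=2<=B[j]=2 take 2 → i++
[i=1,j=1] A[i]=12>B[j]=2 take 2 → j++
[i=1,j=2] A[i]=12>B[j]=3 take 3 → j++
[i=1,j=3] A[i]=12>B[j]=4 take 4 → j++
[i=1,j=4] A[i]=12>B[j]=5 take 5 → j++
[i=1,j=5] A[i]=12<=B[j]=20 take 12 → i++
[i=2,j=5] A[i]=19<=B[j]=20 take 19 → i++
[i=3,j=5] A[i]=23>B[j]=20 take 20 → j++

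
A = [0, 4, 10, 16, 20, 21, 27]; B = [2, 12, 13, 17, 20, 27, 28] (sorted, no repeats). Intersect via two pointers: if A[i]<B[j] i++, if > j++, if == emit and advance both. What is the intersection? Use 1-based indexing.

[i=1,j=1] 0<2 → i++
[i=2,j=1] 4>2 → j++
[i=2,j=2] 4<12 → i++
[i=3,j=2] 10<12 → i++
[i=4,j=2] 16>12 → j++
[i=4,j=3] 16>13 → j++
[i=4,j=4] 16<17 → i++
[i=5,j=4] 20>17 → j++
[i=5,j=5] 20==20 emit → i++,j++
[i=6,j=6] 21<27 → i++
[i=7,j=6] 27==27 emit → i++,j++

intersection = [20, 27]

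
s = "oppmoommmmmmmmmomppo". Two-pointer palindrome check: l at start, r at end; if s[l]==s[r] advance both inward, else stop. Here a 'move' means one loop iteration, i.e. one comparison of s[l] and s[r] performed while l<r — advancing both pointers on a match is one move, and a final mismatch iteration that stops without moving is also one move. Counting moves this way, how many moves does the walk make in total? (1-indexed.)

6 moves

l=1 r=20: 'o'=='o', l++,r--
l=2 r=19: 'p'=='p', l++,r--
l=3 r=18: 'p'=='p', l++,r--
l=4 r=17: 'm'=='m', l++,r--
l=5 r=16: 'o'=='o', l++,r--
l=6 r=15: 'o'!='m', stop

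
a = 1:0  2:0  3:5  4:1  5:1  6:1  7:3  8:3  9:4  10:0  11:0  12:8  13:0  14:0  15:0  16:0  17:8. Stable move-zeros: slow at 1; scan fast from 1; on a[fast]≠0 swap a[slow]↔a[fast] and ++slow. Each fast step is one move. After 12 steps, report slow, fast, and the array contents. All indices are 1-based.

(s=1,f=1) a[fast]=0 → fast++
(s=1,f=2) a[fast]=0 → fast++
(s=1,f=3) a[fast]=5≠0 swap→a[1]=5 → slow++,fast++
(s=2,f=4) a[fast]=1≠0 swap→a[2]=1 → slow++,fast++
(s=3,f=5) a[fast]=1≠0 swap→a[3]=1 → slow++,fast++
(s=4,f=6) a[fast]=1≠0 swap→a[4]=1 → slow++,fast++
(s=5,f=7) a[fast]=3≠0 swap→a[5]=3 → slow++,fast++
(s=6,f=8) a[fast]=3≠0 swap→a[6]=3 → slow++,fast++
(s=7,f=9) a[fast]=4≠0 swap→a[7]=4 → slow++,fast++
(s=8,f=10) a[fast]=0 → fast++
(s=8,f=11) a[fast]=0 → fast++
(s=8,f=12) a[fast]=8≠0 swap→a[8]=8 → slow++,fast++

slow=9, fast=13, a=[5, 1, 1, 1, 3, 3, 4, 8, 0, 0, 0, 0, 0, 0, 0, 0, 8]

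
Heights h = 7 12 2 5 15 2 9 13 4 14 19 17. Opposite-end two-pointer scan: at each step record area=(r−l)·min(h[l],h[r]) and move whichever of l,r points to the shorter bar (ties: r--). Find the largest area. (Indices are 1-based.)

[1,12] min(7,17)*11=77 best=77 * → l++
[2,12] min(12,17)*10=120 best=120 * → l++
[3,12] min(2,17)*9=18 best=120 → l++
[4,12] min(5,17)*8=40 best=120 → l++
[5,12] min(15,17)*7=105 best=120 → l++
[6,12] min(2,17)*6=12 best=120 → l++
[7,12] min(9,17)*5=45 best=120 → l++
[8,12] min(13,17)*4=52 best=120 → l++
[9,12] min(4,17)*3=12 best=120 → l++
[10,12] min(14,17)*2=28 best=120 → l++
[11,12] min(19,17)*1=17 best=120 → r--

max area = 120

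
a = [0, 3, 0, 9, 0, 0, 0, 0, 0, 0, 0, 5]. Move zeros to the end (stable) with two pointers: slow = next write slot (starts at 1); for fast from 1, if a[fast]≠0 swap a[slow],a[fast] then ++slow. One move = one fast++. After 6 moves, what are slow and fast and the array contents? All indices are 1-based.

slow=1 fast=1: a[fast]=0, fast++
slow=1 fast=2: a[fast]=3≠0 swap→a[1]=3, slow++,fast++
slow=2 fast=3: a[fast]=0, fast++
slow=2 fast=4: a[fast]=9≠0 swap→a[2]=9, slow++,fast++
slow=3 fast=5: a[fast]=0, fast++
slow=3 fast=6: a[fast]=0, fast++

slow=3, fast=7, a=[3, 9, 0, 0, 0, 0, 0, 0, 0, 0, 0, 5]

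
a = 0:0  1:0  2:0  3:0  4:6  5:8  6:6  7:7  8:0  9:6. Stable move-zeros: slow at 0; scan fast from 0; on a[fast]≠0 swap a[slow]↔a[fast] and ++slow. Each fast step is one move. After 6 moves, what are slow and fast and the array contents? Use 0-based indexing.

slow=0 fast=0: a[fast]=0, fast++
slow=0 fast=1: a[fast]=0, fast++
slow=0 fast=2: a[fast]=0, fast++
slow=0 fast=3: a[fast]=0, fast++
slow=0 fast=4: a[fast]=6≠0 swap→a[0]=6, slow++,fast++
slow=1 fast=5: a[fast]=8≠0 swap→a[1]=8, slow++,fast++

slow=2, fast=6, a=[6, 8, 0, 0, 0, 0, 6, 7, 0, 6]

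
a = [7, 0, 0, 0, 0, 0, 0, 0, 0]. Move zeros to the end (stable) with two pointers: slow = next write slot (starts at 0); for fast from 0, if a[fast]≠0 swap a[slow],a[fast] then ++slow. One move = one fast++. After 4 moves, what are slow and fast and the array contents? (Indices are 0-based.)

slow=1, fast=4, a=[7, 0, 0, 0, 0, 0, 0, 0, 0]

slow=0 fast=0: a[fast]=7≠0 swap→a[0]=7, slow++,fast++
slow=1 fast=1: a[fast]=0, fast++
slow=1 fast=2: a[fast]=0, fast++
slow=1 fast=3: a[fast]=0, fast++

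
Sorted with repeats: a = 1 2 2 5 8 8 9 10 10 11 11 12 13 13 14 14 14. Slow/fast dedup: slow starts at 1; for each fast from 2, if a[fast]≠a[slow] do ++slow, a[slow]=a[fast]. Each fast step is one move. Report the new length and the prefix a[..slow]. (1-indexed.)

slow=1 fast=2: a[fast]=2≠a[slow]=1 write a[2]=2, slow++,fast++
slow=2 fast=3: a[fast]=2=a[slow] dup, fast++
slow=2 fast=4: a[fast]=5≠a[slow]=2 write a[3]=5, slow++,fast++
slow=3 fast=5: a[fast]=8≠a[slow]=5 write a[4]=8, slow++,fast++
slow=4 fast=6: a[fast]=8=a[slow] dup, fast++
slow=4 fast=7: a[fast]=9≠a[slow]=8 write a[5]=9, slow++,fast++
slow=5 fast=8: a[fast]=10≠a[slow]=9 write a[6]=10, slow++,fast++
slow=6 fast=9: a[fast]=10=a[slow] dup, fast++
slow=6 fast=10: a[fast]=11≠a[slow]=10 write a[7]=11, slow++,fast++
slow=7 fast=11: a[fast]=11=a[slow] dup, fast++
slow=7 fast=12: a[fast]=12≠a[slow]=11 write a[8]=12, slow++,fast++
slow=8 fast=13: a[fast]=13≠a[slow]=12 write a[9]=13, slow++,fast++
slow=9 fast=14: a[fast]=13=a[slow] dup, fast++
slow=9 fast=15: a[fast]=14≠a[slow]=13 write a[10]=14, slow++,fast++
slow=10 fast=16: a[fast]=14=a[slow] dup, fast++
slow=10 fast=17: a[fast]=14=a[slow] dup, fast++

length 10; prefix = [1, 2, 5, 8, 9, 10, 11, 12, 13, 14]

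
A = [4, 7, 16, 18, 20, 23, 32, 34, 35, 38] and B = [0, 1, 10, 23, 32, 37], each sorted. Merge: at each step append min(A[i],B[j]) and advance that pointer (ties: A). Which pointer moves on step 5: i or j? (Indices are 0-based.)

[i=0,j=0] A[i]=4>B[j]=0 take 0 → j++
[i=0,j=1] A[i]=4>B[j]=1 take 1 → j++
[i=0,j=2] A[i]=4<=B[j]=10 take 4 → i++
[i=1,j=2] A[i]=7<=B[j]=10 take 7 → i++
[i=2,j=2] A[i]=16>B[j]=10 take 10 → j++

j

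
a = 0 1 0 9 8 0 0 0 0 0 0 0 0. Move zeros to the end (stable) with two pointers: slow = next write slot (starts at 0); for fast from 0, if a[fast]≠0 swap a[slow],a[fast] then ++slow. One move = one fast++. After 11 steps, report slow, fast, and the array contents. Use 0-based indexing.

slow=3, fast=11, a=[1, 9, 8, 0, 0, 0, 0, 0, 0, 0, 0, 0, 0]

(s=0,f=0) a[fast]=0 → fast++
(s=0,f=1) a[fast]=1≠0 swap→a[0]=1 → slow++,fast++
(s=1,f=2) a[fast]=0 → fast++
(s=1,f=3) a[fast]=9≠0 swap→a[1]=9 → slow++,fast++
(s=2,f=4) a[fast]=8≠0 swap→a[2]=8 → slow++,fast++
(s=3,f=5) a[fast]=0 → fast++
(s=3,f=6) a[fast]=0 → fast++
(s=3,f=7) a[fast]=0 → fast++
(s=3,f=8) a[fast]=0 → fast++
(s=3,f=9) a[fast]=0 → fast++
(s=3,f=10) a[fast]=0 → fast++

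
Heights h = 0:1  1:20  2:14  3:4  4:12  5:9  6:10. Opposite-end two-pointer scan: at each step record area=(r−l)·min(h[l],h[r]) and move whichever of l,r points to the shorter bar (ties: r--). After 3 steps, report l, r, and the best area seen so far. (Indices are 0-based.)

l=1, r=4, best area=50

l=0 r=6: min(1,10)*6=6 best=6 *, l++
l=1 r=6: min(20,10)*5=50 best=50 *, r--
l=1 r=5: min(20,9)*4=36 best=50, r--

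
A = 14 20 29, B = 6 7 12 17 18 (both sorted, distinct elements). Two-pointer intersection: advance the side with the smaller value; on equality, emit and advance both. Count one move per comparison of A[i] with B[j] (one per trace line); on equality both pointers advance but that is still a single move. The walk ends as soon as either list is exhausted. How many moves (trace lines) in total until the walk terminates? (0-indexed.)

6 moves

[i=0,j=0] 14>6 → j++
[i=0,j=1] 14>7 → j++
[i=0,j=2] 14>12 → j++
[i=0,j=3] 14<17 → i++
[i=1,j=3] 20>17 → j++
[i=1,j=4] 20>18 → j++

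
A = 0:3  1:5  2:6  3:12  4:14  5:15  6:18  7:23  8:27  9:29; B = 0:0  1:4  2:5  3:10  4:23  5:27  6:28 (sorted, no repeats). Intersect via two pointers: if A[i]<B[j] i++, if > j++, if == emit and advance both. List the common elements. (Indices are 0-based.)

i=0 j=0: 3>0, j++
i=0 j=1: 3<4, i++
i=1 j=1: 5>4, j++
i=1 j=2: 5==5 emit, i++,j++
i=2 j=3: 6<10, i++
i=3 j=3: 12>10, j++
i=3 j=4: 12<23, i++
i=4 j=4: 14<23, i++
i=5 j=4: 15<23, i++
i=6 j=4: 18<23, i++
i=7 j=4: 23==23 emit, i++,j++
i=8 j=5: 27==27 emit, i++,j++
i=9 j=6: 29>28, j++

intersection = [5, 23, 27]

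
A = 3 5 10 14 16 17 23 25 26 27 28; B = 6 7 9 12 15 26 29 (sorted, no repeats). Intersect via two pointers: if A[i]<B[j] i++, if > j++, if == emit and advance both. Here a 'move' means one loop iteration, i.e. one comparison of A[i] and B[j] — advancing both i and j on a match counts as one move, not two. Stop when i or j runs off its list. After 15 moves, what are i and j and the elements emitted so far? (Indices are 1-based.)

i=1 j=1: 3<6, i++
i=2 j=1: 5<6, i++
i=3 j=1: 10>6, j++
i=3 j=2: 10>7, j++
i=3 j=3: 10>9, j++
i=3 j=4: 10<12, i++
i=4 j=4: 14>12, j++
i=4 j=5: 14<15, i++
i=5 j=5: 16>15, j++
i=5 j=6: 16<26, i++
i=6 j=6: 17<26, i++
i=7 j=6: 23<26, i++
i=8 j=6: 25<26, i++
i=9 j=6: 26==26 emit, i++,j++
i=10 j=7: 27<29, i++

i=11, j=7, emitted=[26]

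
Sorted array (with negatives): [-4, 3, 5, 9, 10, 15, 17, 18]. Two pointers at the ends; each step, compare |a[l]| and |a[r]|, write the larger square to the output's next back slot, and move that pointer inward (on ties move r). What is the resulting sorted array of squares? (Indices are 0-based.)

l=0 r=7: |-4|<=|18| out[7]=324, r--
l=0 r=6: |-4|<=|17| out[6]=289, r--
l=0 r=5: |-4|<=|15| out[5]=225, r--
l=0 r=4: |-4|<=|10| out[4]=100, r--
l=0 r=3: |-4|<=|9| out[3]=81, r--
l=0 r=2: |-4|<=|5| out[2]=25, r--
l=0 r=1: |-4|>|3| out[1]=16, l++
l=1 r=1: |3|<=|3| out[0]=9, r--

[9, 16, 25, 81, 100, 225, 289, 324]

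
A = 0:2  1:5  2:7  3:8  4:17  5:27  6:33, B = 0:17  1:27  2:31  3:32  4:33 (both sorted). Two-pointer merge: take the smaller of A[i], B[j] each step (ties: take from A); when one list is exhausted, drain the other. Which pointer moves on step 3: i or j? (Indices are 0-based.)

i=0 j=0: A[i]=2<=B[j]=17 take 2, i++
i=1 j=0: A[i]=5<=B[j]=17 take 5, i++
i=2 j=0: A[i]=7<=B[j]=17 take 7, i++

i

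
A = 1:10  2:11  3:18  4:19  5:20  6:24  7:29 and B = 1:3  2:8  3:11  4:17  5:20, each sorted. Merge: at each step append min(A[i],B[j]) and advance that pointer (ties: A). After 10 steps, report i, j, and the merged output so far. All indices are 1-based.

[i=1,j=1] A[i]=10>B[j]=3 take 3 → j++
[i=1,j=2] A[i]=10>B[j]=8 take 8 → j++
[i=1,j=3] A[i]=10<=B[j]=11 take 10 → i++
[i=2,j=3] A[i]=11<=B[j]=11 take 11 → i++
[i=3,j=3] A[i]=18>B[j]=11 take 11 → j++
[i=3,j=4] A[i]=18>B[j]=17 take 17 → j++
[i=3,j=5] A[i]=18<=B[j]=20 take 18 → i++
[i=4,j=5] A[i]=19<=B[j]=20 take 19 → i++
[i=5,j=5] A[i]=20<=B[j]=20 take 20 → i++
[i=6,j=5] A[i]=24>B[j]=20 take 20 → j++

i=6, j=6, merged so far=[3, 8, 10, 11, 11, 17, 18, 19, 20, 20]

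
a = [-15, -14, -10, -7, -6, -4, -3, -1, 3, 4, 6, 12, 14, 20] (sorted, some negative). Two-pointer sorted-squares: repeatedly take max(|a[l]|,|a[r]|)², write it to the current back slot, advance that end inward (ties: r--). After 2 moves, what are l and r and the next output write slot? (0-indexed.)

l=1, r=12, next write slot=11

[0,13] |-15|<=|20| out[13]=400 → r--
[0,12] |-15|>|14| out[12]=225 → l++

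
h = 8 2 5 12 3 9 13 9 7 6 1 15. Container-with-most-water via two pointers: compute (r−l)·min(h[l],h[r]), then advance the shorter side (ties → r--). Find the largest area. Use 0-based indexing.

l=0 r=11: min(8,15)*11=88 best=88 *, l++
l=1 r=11: min(2,15)*10=20 best=88, l++
l=2 r=11: min(5,15)*9=45 best=88, l++
l=3 r=11: min(12,15)*8=96 best=96 *, l++
l=4 r=11: min(3,15)*7=21 best=96, l++
l=5 r=11: min(9,15)*6=54 best=96, l++
l=6 r=11: min(13,15)*5=65 best=96, l++
l=7 r=11: min(9,15)*4=36 best=96, l++
l=8 r=11: min(7,15)*3=21 best=96, l++
l=9 r=11: min(6,15)*2=12 best=96, l++
l=10 r=11: min(1,15)*1=1 best=96, l++

max area = 96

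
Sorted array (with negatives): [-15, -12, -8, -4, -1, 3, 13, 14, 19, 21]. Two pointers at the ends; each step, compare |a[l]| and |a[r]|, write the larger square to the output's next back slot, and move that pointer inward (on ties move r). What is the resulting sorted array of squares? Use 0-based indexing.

[1, 9, 16, 64, 144, 169, 196, 225, 361, 441]

l=0 r=9: |-15|<=|21| out[9]=441, r--
l=0 r=8: |-15|<=|19| out[8]=361, r--
l=0 r=7: |-15|>|14| out[7]=225, l++
l=1 r=7: |-12|<=|14| out[6]=196, r--
l=1 r=6: |-12|<=|13| out[5]=169, r--
l=1 r=5: |-12|>|3| out[4]=144, l++
l=2 r=5: |-8|>|3| out[3]=64, l++
l=3 r=5: |-4|>|3| out[2]=16, l++
l=4 r=5: |-1|<=|3| out[1]=9, r--
l=4 r=4: |-1|<=|-1| out[0]=1, r--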